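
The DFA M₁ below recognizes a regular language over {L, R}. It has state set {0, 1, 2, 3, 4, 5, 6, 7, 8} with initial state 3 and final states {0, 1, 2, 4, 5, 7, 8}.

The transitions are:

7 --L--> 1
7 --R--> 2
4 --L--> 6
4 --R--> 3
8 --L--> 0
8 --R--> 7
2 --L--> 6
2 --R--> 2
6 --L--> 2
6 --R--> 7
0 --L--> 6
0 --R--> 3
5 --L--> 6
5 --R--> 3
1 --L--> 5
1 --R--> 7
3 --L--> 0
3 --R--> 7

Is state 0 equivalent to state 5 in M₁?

States {4,8} cannot be reached from the start state, so discard them.
Initial partition by acceptance: {0,1,2,5,7} | {3,6}.
Refine {0,1,2,5,7} on symbol L: members go to different blocks, giving {0,2,5} and {1,7}.
On input R, block {0,2,5} splits into {0,5} and {2}.
Split {3,6} by δ(·,L) → {3} and {6}.
Split {1,7} by δ(·,L) → {1} and {7}.
The partition is now stable with 6 blocks: {0,5} | {3} | {1} | {2} | {6} | {7}.
0 and 5 lie in the same block of the stable partition, so they are equivalent — no string distinguishes them.

Yes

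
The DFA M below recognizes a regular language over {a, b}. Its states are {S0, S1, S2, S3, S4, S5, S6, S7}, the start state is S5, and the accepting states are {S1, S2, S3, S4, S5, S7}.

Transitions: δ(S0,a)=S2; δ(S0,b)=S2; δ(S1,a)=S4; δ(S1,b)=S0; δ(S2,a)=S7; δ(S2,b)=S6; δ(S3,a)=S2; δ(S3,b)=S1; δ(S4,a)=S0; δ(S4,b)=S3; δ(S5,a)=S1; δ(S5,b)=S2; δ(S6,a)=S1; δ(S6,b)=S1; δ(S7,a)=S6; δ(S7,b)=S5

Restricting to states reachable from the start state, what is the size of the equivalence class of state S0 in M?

2

All states are reachable from the start state.
Start with accepting vs non-accepting: {S1,S2,S3,S4,S5,S7} | {S0,S6}.
Split {S1,S2,S3,S4,S5,S7} by δ(·,a) → {S1,S2,S3,S5} and {S4,S7}.
Split {S1,S2,S3,S5} by δ(·,a) → {S1,S2} and {S3,S5}.
No further refinement is possible. Final partition (4 blocks): {S1,S2} | {S0,S6} | {S4,S7} | {S3,S5}.
The equivalence class containing S0 is {S0,S6}, of size 2.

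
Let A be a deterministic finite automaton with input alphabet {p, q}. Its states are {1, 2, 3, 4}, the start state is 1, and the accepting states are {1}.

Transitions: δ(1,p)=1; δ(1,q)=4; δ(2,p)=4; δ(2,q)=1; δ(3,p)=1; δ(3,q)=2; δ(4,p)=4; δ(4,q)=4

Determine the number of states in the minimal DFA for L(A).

First remove the unreachable states {2,3}; 2 states remain.
P0 = {1} | {4}.
Stable partition: {1} | {4} — 2 equivalence classes.

2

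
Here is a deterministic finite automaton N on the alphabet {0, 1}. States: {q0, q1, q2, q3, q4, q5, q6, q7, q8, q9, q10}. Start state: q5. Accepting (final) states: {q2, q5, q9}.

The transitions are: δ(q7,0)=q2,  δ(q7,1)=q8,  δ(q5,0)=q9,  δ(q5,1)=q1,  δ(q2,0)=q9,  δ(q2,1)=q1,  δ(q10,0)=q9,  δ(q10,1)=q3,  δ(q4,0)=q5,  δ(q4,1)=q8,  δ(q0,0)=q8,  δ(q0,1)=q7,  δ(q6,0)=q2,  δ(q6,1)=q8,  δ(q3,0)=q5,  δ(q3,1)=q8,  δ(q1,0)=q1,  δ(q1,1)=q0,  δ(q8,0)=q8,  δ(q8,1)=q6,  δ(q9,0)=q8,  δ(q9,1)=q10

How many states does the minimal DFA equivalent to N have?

Reachable states from the start: {q0,q1,q2,q3,q5,q6,q7,q8,q9,q10}. Unreachable: {q4} — drop them.
Initial partition by acceptance: {q2,q5,q9} | {q0,q1,q3,q6,q7,q8,q10}.
Split {q2,q5,q9} by δ(·,0) → {q2,q5} and {q9}.
Split {q0,q1,q3,q6,q7,q8,q10} by δ(·,0) → {q0,q1,q8} and {q3,q6,q7} and {q10}.
Refine {q0,q1,q8} on symbol 1: members go to different blocks, giving {q0,q8} and {q1}.
No further refinement is possible. Final partition (6 blocks): {q2,q5} | {q0,q8} | {q9} | {q3,q6,q7} | {q10} | {q1}.

6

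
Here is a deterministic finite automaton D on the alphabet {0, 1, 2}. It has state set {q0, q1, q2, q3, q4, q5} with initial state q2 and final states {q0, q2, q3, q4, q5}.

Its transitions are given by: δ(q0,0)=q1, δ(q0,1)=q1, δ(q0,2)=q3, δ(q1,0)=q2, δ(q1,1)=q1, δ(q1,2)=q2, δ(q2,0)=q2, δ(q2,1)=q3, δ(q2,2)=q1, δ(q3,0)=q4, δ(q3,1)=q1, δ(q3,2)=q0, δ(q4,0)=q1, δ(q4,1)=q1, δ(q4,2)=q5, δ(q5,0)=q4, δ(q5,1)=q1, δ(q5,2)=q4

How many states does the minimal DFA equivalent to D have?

4

Start with accepting vs non-accepting: {q0,q2,q3,q4,q5} | {q1}.
Split {q0,q2,q3,q4,q5} by δ(·,0) → {q2,q3,q5} and {q0,q4}.
On input 0, block {q2,q3,q5} splits into {q3,q5} and {q2}.
Stable partition: {q3,q5} | {q1} | {q0,q4} | {q2} — 4 equivalence classes.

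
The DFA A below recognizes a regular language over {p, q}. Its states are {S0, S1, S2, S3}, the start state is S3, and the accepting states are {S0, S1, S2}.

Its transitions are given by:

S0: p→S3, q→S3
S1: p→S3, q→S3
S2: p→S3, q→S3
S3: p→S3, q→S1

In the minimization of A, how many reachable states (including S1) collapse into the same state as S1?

First remove the unreachable states {S0,S2}; 2 states remain.
Initial partition by acceptance: {S1} | {S3}.
The partition is now stable with 2 blocks: {S1} | {S3}.
The equivalence class containing S1 is {S1}, of size 1.

1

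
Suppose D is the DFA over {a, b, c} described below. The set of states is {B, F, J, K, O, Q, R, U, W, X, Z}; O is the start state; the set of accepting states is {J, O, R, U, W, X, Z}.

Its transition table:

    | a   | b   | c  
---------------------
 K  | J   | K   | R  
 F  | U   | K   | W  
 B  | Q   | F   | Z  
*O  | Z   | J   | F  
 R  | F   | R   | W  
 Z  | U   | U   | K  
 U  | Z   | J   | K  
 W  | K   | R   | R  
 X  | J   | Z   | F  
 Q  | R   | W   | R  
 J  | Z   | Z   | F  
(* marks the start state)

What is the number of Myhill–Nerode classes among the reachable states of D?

States {B,Q,X} cannot be reached from the start state, so discard them.
Start with accepting vs non-accepting: {J,O,R,U,W,Z} | {F,K}.
Split {J,O,R,U,W,Z} by δ(·,a) → {J,O,U,Z} and {R,W}.
The partition is now stable with 3 blocks: {J,O,U,Z} | {F,K} | {R,W}.

3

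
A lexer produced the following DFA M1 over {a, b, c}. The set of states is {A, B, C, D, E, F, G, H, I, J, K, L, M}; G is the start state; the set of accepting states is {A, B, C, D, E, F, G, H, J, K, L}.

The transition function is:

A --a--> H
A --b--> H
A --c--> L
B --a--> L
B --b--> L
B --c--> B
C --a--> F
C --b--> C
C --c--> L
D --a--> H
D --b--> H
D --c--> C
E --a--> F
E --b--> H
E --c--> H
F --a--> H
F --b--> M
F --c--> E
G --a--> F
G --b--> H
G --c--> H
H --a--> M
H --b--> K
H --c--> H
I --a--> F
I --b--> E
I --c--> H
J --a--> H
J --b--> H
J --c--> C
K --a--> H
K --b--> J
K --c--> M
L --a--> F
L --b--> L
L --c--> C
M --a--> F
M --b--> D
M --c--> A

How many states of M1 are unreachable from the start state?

Starting at G and following transitions, the reachable set is {A, C, D, E, F, G, H, J, K, L, M}. That leaves B, I unreachable — 2 in total.

2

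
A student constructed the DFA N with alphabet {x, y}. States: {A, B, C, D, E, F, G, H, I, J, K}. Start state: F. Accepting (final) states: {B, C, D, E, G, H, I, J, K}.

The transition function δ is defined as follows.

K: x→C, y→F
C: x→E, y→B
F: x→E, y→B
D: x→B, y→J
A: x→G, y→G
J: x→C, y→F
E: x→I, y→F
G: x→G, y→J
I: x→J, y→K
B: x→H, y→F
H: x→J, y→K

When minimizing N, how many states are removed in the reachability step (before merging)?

No path from F leads to A, D, G; the other 8 states are all reachable.

3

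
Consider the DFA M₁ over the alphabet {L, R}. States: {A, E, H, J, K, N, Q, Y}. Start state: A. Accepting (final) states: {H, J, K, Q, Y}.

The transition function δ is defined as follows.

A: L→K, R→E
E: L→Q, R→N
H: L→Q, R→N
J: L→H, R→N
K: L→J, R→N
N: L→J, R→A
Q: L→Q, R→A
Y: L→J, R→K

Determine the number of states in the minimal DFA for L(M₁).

First remove the unreachable states {Y}; 7 states remain.
Start with accepting vs non-accepting: {H,J,K,Q} | {A,E,N}.
No further refinement is possible. Final partition (2 blocks): {H,J,K,Q} | {A,E,N}.

2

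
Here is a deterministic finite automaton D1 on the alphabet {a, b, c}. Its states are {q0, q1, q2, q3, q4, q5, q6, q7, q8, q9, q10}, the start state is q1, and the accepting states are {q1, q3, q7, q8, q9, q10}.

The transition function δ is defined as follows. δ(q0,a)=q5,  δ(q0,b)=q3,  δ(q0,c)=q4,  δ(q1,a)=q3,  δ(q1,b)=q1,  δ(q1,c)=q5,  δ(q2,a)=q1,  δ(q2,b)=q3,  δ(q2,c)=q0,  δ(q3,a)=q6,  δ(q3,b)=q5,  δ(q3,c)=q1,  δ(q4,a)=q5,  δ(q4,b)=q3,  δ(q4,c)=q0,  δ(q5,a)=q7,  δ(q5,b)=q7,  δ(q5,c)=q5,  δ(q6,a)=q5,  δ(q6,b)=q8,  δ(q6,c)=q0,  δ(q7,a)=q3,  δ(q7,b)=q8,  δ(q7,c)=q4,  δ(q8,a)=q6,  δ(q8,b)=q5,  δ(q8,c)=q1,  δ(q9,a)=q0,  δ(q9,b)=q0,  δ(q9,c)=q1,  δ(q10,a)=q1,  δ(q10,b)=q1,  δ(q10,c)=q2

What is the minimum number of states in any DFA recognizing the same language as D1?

First remove the unreachable states {q2,q9,q10}; 8 states remain.
Initial partition by acceptance: {q1,q3,q7,q8} | {q0,q4,q5,q6}.
On input a, block {q1,q3,q7,q8} splits into {q1,q7} and {q3,q8}.
Split {q1,q7} by δ(·,b) → {q1} and {q7}.
On input a, block {q0,q4,q5,q6} splits into {q0,q4,q6} and {q5}.
Stable partition: {q1} | {q0,q4,q6} | {q3,q8} | {q7} | {q5} — 5 equivalence classes.

5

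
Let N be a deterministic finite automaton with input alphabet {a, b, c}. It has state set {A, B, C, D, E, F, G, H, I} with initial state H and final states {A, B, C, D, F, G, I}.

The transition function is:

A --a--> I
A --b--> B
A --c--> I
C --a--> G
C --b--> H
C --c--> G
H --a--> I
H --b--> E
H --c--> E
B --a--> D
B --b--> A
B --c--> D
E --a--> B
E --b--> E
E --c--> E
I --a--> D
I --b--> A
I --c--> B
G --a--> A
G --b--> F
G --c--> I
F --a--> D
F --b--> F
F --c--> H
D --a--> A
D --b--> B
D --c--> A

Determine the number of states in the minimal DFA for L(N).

2

Reachable states from the start: {A,B,D,E,H,I}. Unreachable: {C,F,G} — drop them.
Start with accepting vs non-accepting: {A,B,D,I} | {E,H}.
No further refinement is possible. Final partition (2 blocks): {A,B,D,I} | {E,H}.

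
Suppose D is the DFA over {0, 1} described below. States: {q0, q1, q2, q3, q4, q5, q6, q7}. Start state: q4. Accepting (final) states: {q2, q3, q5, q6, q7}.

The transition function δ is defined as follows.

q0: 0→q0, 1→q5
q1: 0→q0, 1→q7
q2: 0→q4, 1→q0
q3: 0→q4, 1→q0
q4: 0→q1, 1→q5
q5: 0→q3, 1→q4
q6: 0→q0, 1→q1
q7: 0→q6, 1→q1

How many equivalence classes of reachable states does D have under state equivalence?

First remove the unreachable states {q2}; 7 states remain.
Initial partition by acceptance: {q3,q5,q6,q7} | {q0,q1,q4}.
Split {q3,q5,q6,q7} by δ(·,0) → {q3,q6} and {q5,q7}.
No further refinement is possible. Final partition (3 blocks): {q3,q6} | {q0,q1,q4} | {q5,q7}.

3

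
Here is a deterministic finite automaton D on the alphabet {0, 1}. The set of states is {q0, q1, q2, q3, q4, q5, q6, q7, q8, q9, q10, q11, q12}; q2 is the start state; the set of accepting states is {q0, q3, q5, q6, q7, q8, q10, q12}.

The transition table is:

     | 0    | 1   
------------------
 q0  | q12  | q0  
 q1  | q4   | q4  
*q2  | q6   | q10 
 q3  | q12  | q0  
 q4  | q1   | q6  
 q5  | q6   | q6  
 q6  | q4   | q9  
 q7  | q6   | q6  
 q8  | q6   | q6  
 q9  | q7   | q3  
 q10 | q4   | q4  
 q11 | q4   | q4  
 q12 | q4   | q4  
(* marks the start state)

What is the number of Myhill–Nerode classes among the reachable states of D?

8

First remove the unreachable states {q5,q8,q11}; 10 states remain.
Initial partition by acceptance: {q0,q3,q6,q7,q10,q12} | {q1,q2,q4,q9}.
On input 0, block {q0,q3,q6,q7,q10,q12} splits into {q0,q3,q7} and {q6,q10,q12}.
On input 1, block {q0,q3,q7} splits into {q0,q3} and {q7}.
Split {q1,q2,q4,q9} by δ(·,0) → {q1,q4} and {q2} and {q9}.
Refine {q1,q4} on symbol 1: members go to different blocks, giving {q1} and {q4}.
Split {q6,q10,q12} by δ(·,1) → {q10,q12} and {q6}.
The partition is now stable with 8 blocks: {q0,q3} | {q1} | {q10,q12} | {q7} | {q2} | {q9} | {q4} | {q6}.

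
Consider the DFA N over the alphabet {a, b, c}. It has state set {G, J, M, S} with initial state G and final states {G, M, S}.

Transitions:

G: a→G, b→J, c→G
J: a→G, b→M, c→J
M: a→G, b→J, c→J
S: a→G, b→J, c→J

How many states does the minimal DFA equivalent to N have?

States {S} cannot be reached from the start state, so discard them.
P0 = {G,M} | {J}.
Split {G,M} by δ(·,c) → {M} and {G}.
The partition is now stable with 3 blocks: {M} | {J} | {G}.

3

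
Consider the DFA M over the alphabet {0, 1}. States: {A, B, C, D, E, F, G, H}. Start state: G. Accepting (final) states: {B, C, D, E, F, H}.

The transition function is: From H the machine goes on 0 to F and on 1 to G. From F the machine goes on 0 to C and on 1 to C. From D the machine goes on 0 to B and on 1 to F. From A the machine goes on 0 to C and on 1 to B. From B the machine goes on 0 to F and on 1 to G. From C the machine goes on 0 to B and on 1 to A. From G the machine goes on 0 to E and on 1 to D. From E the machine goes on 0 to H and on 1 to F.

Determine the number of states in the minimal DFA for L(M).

All states are reachable from the start state.
Start with accepting vs non-accepting: {B,C,D,E,F,H} | {A,G}.
On input 1, block {B,C,D,E,F,H} splits into {B,C,H} and {D,E,F}.
On input 0, block {B,C,H} splits into {B,H} and {C}.
On input 0, block {A,G} splits into {A} and {G}.
Split {D,E,F} by δ(·,0) → {D,E} and {F}.
The partition is now stable with 6 blocks: {B,H} | {A} | {D,E} | {C} | {G} | {F}.

6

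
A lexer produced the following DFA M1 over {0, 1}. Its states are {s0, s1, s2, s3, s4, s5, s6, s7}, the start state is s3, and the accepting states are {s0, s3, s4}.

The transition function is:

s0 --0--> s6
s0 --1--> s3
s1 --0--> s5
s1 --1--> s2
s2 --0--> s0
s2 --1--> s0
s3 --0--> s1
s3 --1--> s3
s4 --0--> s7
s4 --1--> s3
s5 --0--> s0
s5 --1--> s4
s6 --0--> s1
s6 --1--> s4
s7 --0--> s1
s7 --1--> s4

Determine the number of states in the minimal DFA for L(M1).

5

All states are reachable from the start state.
Initial partition by acceptance: {s0,s3,s4} | {s1,s2,s5,s6,s7}.
On input 0, block {s1,s2,s5,s6,s7} splits into {s1,s6,s7} and {s2,s5}.
Refine {s1,s6,s7} on symbol 0: members go to different blocks, giving {s6,s7} and {s1}.
Refine {s0,s3,s4} on symbol 0: members go to different blocks, giving {s0,s4} and {s3}.
The partition is now stable with 5 blocks: {s0,s4} | {s6,s7} | {s2,s5} | {s1} | {s3}.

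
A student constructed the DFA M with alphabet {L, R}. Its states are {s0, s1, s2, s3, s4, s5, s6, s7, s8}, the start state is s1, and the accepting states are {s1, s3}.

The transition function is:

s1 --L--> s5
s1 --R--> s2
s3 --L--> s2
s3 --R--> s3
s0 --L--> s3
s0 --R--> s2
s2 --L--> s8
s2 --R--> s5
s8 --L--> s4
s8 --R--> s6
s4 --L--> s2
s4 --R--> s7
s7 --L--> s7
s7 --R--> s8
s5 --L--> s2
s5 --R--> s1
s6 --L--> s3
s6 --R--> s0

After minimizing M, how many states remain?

Every state is reachable, so we keep all 9.
Initial partition by acceptance: {s1,s3} | {s0,s2,s4,s5,s6,s7,s8}.
Split {s1,s3} by δ(·,R) → {s1} and {s3}.
Split {s0,s2,s4,s5,s6,s7,s8} by δ(·,L) → {s2,s4,s5,s7,s8} and {s0,s6}.
Refine {s2,s4,s5,s7,s8} on symbol R: members go to different blocks, giving {s2,s4,s7} and {s5} and {s8}.
Split {s2,s4,s7} by δ(·,L) → {s4,s7} and {s2}.
Split {s4,s7} by δ(·,L) → {s4} and {s7}.
On input R, block {s0,s6} splits into {s0} and {s6}.
No further refinement is possible. Final partition (9 blocks): {s1} | {s4} | {s3} | {s0} | {s5} | {s8} | {s2} | {s7} | {s6}.

9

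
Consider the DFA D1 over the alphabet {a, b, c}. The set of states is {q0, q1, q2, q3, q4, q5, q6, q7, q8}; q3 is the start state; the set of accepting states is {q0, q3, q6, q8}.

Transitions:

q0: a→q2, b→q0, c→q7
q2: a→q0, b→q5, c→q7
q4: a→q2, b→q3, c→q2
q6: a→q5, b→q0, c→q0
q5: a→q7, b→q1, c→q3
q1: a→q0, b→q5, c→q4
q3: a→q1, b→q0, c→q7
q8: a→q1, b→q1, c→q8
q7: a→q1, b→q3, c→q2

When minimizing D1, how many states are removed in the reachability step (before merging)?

Starting at q3 and following transitions, the reachable set is {q0, q1, q2, q3, q4, q5, q7}. That leaves q6, q8 unreachable — 2 in total.

2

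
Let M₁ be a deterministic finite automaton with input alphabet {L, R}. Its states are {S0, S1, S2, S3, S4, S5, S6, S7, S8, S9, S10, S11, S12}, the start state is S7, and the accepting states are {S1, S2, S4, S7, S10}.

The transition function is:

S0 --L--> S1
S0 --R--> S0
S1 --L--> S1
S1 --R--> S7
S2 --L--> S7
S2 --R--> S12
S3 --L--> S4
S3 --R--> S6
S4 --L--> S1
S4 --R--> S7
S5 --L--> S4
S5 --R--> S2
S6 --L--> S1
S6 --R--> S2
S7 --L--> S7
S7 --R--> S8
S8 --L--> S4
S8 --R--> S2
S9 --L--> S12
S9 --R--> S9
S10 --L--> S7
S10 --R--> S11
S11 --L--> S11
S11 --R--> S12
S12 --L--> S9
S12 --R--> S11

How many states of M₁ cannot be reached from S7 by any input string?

5

No path from S7 leads to S0, S3, S5, S6, S10; the other 8 states are all reachable.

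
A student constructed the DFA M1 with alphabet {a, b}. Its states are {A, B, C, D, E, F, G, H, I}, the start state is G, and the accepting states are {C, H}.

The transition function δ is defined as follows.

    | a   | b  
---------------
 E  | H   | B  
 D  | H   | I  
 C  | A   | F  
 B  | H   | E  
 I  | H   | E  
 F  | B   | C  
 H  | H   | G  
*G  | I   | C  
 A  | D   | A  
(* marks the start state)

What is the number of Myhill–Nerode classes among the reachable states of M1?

5

Every state is reachable, so we keep all 9.
Start with accepting vs non-accepting: {C,H} | {A,B,D,E,F,G,I}.
Split {C,H} by δ(·,a) → {C} and {H}.
Split {A,B,D,E,F,G,I} by δ(·,a) → {B,D,E,I} and {A,F,G}.
Refine {A,F,G} on symbol b: members go to different blocks, giving {F,G} and {A}.
The partition is now stable with 5 blocks: {C} | {B,D,E,I} | {H} | {F,G} | {A}.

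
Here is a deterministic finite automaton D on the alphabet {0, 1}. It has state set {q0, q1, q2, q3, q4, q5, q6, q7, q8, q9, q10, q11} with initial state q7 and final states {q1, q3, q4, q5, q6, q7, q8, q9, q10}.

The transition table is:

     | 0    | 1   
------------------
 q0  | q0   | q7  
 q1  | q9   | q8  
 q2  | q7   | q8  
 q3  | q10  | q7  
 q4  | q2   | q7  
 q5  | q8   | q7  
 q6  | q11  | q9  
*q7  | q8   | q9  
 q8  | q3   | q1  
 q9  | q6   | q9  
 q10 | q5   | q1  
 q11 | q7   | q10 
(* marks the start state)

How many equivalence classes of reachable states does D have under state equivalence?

7

States {q0,q2,q4} cannot be reached from the start state, so discard them.
P0 = {q1,q3,q5,q6,q7,q8,q9,q10} | {q11}.
Split {q1,q3,q5,q6,q7,q8,q9,q10} by δ(·,0) → {q1,q3,q5,q7,q8,q9,q10} and {q6}.
On input 0, block {q1,q3,q5,q7,q8,q9,q10} splits into {q1,q3,q5,q7,q8,q10} and {q9}.
Split {q1,q3,q5,q7,q8,q10} by δ(·,0) → {q3,q5,q7,q8,q10} and {q1}.
On input 1, block {q3,q5,q7,q8,q10} splits into {q3,q5} and {q8,q10} and {q7}.
Stable partition: {q3,q5} | {q11} | {q6} | {q9} | {q1} | {q8,q10} | {q7} — 7 equivalence classes.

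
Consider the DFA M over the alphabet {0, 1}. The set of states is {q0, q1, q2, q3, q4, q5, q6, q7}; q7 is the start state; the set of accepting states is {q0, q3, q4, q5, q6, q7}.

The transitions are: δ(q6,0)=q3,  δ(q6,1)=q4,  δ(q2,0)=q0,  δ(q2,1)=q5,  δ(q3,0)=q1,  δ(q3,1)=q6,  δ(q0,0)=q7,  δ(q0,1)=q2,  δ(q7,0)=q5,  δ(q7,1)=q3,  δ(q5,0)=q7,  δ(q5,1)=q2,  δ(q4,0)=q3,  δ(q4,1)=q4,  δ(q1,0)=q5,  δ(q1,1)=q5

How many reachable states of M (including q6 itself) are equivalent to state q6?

2

Every state is reachable, so we keep all 8.
P0 = {q0,q3,q4,q5,q6,q7} | {q1,q2}.
Refine {q0,q3,q4,q5,q6,q7} on symbol 0: members go to different blocks, giving {q0,q4,q5,q6,q7} and {q3}.
On input 0, block {q0,q4,q5,q6,q7} splits into {q0,q5,q7} and {q4,q6}.
Refine {q0,q5,q7} on symbol 1: members go to different blocks, giving {q0,q5} and {q7}.
No further refinement is possible. Final partition (5 blocks): {q0,q5} | {q1,q2} | {q3} | {q4,q6} | {q7}.
The equivalence class containing q6 is {q4,q6}, of size 2.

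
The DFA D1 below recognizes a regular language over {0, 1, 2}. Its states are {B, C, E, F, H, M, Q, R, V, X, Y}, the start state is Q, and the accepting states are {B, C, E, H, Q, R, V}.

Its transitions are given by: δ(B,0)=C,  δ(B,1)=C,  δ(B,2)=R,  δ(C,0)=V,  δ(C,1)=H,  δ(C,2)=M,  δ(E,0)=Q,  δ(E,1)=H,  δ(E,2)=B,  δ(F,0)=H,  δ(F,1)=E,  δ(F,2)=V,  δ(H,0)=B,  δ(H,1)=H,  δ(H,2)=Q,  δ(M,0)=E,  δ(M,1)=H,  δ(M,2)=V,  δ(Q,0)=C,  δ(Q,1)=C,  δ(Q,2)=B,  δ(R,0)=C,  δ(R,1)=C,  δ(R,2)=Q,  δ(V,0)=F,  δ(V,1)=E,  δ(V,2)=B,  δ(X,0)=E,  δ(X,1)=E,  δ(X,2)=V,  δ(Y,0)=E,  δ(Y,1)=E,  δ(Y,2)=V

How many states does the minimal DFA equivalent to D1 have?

First remove the unreachable states {X,Y}; 9 states remain.
P0 = {B,C,E,H,Q,R,V} | {F,M}.
Split {B,C,E,H,Q,R,V} by δ(·,0) → {B,C,E,H,Q,R} and {V}.
On input 0, block {B,C,E,H,Q,R} splits into {B,E,H,Q,R} and {C}.
Split {B,E,H,Q,R} by δ(·,0) → {B,Q,R} and {E,H}.
Stable partition: {B,Q,R} | {F,M} | {V} | {C} | {E,H} — 5 equivalence classes.

5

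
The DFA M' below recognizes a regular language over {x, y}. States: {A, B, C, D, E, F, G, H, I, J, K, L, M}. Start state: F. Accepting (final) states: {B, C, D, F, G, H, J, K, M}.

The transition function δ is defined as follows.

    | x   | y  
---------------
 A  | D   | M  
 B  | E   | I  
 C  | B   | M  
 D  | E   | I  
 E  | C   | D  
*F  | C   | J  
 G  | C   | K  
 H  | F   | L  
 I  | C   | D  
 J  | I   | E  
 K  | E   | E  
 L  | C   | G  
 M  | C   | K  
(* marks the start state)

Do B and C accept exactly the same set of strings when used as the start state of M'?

Reachable states from the start: {B,C,D,E,F,I,J,K,M}. Unreachable: {A,G,H,L} — drop them.
P0 = {B,C,D,F,J,K,M} | {E,I}.
Refine {B,C,D,F,J,K,M} on symbol x: members go to different blocks, giving {B,D,J,K} and {C,F,M}.
Split {C,F,M} by δ(·,x) → {F,M} and {C}.
Stable partition: {B,D,J,K} | {E,I} | {F,M} | {C} — 4 equivalence classes.
B and C end up in different blocks, so they are distinguishable. For instance, the string 'x' is accepted from only C.

No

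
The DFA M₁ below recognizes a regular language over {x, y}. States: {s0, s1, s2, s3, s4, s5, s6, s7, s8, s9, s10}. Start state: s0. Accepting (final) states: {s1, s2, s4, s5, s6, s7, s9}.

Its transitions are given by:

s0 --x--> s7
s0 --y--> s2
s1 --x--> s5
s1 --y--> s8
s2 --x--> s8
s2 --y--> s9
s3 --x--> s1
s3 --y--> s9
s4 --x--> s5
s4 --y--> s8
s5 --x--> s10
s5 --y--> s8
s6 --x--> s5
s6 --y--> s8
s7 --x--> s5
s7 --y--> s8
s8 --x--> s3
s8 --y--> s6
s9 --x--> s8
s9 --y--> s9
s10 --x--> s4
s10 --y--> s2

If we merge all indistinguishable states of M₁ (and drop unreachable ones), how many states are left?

P0 = {s1,s2,s4,s5,s6,s7,s9} | {s0,s3,s8,s10}.
Split {s1,s2,s4,s5,s6,s7,s9} by δ(·,x) → {s1,s4,s6,s7} and {s2,s5,s9}.
Refine {s0,s3,s8,s10} on symbol x: members go to different blocks, giving {s0,s3,s10} and {s8}.
Refine {s2,s5,s9} on symbol x: members go to different blocks, giving {s2,s9} and {s5}.
The partition is now stable with 5 blocks: {s1,s4,s6,s7} | {s0,s3,s10} | {s2,s9} | {s8} | {s5}.

5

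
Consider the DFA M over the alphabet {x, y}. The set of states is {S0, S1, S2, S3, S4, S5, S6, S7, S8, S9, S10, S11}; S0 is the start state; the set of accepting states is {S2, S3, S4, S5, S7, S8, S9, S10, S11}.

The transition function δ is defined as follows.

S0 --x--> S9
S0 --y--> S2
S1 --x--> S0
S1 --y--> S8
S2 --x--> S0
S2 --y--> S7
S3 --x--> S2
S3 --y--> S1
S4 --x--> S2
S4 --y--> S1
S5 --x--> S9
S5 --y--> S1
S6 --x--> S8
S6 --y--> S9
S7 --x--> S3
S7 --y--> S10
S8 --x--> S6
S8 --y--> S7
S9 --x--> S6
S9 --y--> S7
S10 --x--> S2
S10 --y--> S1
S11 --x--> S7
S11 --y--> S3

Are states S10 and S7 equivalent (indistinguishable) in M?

No

Reachable states from the start: {S0,S1,S2,S3,S6,S7,S8,S9,S10}. Unreachable: {S4,S5,S11} — drop them.
Start with accepting vs non-accepting: {S2,S3,S7,S8,S9,S10} | {S0,S1,S6}.
On input x, block {S2,S3,S7,S8,S9,S10} splits into {S2,S8,S9} and {S3,S7,S10}.
Refine {S0,S1,S6} on symbol x: members go to different blocks, giving {S0,S6} and {S1}.
On input x, block {S3,S7,S10} splits into {S3,S10} and {S7}.
No further refinement is possible. Final partition (5 blocks): {S2,S8,S9} | {S0,S6} | {S3,S10} | {S1} | {S7}.
S10 and S7 end up in different blocks, so they are distinguishable. For instance, the string 'y' is accepted from only S7.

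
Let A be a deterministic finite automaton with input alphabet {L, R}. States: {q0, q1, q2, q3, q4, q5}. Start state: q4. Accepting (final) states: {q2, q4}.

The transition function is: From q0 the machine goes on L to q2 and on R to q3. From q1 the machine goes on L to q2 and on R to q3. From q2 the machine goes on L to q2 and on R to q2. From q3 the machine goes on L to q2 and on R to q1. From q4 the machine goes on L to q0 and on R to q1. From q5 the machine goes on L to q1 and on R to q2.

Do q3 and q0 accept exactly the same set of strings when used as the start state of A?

Yes

States {q5} cannot be reached from the start state, so discard them.
P0 = {q2,q4} | {q0,q1,q3}.
On input L, block {q2,q4} splits into {q2} and {q4}.
The partition is now stable with 3 blocks: {q2} | {q0,q1,q3} | {q4}.
q3 and q0 lie in the same block of the stable partition, so they are equivalent — no string distinguishes them.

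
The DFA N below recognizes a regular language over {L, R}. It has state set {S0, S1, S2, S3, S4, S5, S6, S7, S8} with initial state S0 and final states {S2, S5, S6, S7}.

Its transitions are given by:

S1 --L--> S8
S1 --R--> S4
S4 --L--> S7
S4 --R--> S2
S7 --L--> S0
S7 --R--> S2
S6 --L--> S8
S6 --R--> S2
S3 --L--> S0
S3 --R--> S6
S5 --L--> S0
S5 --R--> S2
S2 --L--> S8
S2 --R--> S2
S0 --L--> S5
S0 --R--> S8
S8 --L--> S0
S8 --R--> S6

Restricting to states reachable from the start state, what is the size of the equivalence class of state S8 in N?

Reachable states from the start: {S0,S2,S5,S6,S8}. Unreachable: {S1,S3,S4,S7} — drop them.
P0 = {S2,S5,S6} | {S0,S8}.
Refine {S0,S8} on symbol L: members go to different blocks, giving {S0} and {S8}.
Split {S2,S5,S6} by δ(·,L) → {S2,S6} and {S5}.
The partition is now stable with 4 blocks: {S2,S6} | {S0} | {S8} | {S5}.
State S8 belongs to the block {S8}, which has 1 states.

1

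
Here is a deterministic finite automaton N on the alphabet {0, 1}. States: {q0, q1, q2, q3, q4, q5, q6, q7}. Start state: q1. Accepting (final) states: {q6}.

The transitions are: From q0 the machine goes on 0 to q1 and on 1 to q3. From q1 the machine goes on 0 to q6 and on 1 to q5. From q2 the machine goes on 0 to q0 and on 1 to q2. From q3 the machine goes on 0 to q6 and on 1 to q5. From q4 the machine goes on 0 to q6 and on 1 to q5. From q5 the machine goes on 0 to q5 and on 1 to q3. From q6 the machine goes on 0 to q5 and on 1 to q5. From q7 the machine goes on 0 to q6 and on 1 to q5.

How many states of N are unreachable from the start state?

4

No path from q1 leads to q0, q2, q4, q7; the other 4 states are all reachable.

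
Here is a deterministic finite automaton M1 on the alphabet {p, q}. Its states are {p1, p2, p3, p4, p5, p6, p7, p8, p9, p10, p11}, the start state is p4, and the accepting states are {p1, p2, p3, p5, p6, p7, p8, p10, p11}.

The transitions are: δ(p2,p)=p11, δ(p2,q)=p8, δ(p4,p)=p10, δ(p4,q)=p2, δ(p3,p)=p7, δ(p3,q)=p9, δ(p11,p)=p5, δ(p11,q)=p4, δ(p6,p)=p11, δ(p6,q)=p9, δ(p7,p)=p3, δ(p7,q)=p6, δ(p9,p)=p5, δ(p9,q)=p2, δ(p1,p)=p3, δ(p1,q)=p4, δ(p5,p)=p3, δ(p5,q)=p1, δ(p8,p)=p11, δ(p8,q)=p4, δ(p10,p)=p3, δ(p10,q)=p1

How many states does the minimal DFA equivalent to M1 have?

Start with accepting vs non-accepting: {p1,p2,p3,p5,p6,p7,p8,p10,p11} | {p4,p9}.
On input q, block {p1,p2,p3,p5,p6,p7,p8,p10,p11} splits into {p1,p3,p6,p8,p11} and {p2,p5,p7,p10}.
On input p, block {p1,p3,p6,p8,p11} splits into {p1,p6,p8} and {p3,p11}.
The partition is now stable with 4 blocks: {p1,p6,p8} | {p4,p9} | {p2,p5,p7,p10} | {p3,p11}.

4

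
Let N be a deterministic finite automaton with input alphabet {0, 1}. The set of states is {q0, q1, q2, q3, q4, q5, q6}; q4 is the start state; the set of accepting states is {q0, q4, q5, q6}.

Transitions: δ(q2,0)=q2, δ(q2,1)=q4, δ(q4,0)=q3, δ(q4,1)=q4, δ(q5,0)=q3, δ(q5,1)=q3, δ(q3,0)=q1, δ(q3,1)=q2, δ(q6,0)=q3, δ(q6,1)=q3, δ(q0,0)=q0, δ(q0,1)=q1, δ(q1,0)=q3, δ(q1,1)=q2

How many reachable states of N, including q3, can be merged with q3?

2

States {q0,q5,q6} cannot be reached from the start state, so discard them.
Initial partition by acceptance: {q4} | {q1,q2,q3}.
Split {q1,q2,q3} by δ(·,1) → {q1,q3} and {q2}.
No further refinement is possible. Final partition (3 blocks): {q4} | {q1,q3} | {q2}.
State q3 belongs to the block {q1,q3}, which has 2 states.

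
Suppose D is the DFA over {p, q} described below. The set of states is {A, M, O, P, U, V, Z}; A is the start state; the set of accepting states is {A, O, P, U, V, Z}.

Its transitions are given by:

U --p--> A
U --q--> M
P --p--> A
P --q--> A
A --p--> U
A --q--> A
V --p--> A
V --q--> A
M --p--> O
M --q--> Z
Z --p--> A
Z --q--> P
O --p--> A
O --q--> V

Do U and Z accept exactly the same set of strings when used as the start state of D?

All states are reachable from the start state.
Start with accepting vs non-accepting: {A,O,P,U,V,Z} | {M}.
Split {A,O,P,U,V,Z} by δ(·,q) → {A,O,P,V,Z} and {U}.
Split {A,O,P,V,Z} by δ(·,p) → {O,P,V,Z} and {A}.
Split {O,P,V,Z} by δ(·,q) → {P,V} and {O,Z}.
The partition is now stable with 5 blocks: {P,V} | {M} | {U} | {A} | {O,Z}.
U and Z end up in different blocks, so they are distinguishable. For instance, the string 'q' is accepted from only Z.

No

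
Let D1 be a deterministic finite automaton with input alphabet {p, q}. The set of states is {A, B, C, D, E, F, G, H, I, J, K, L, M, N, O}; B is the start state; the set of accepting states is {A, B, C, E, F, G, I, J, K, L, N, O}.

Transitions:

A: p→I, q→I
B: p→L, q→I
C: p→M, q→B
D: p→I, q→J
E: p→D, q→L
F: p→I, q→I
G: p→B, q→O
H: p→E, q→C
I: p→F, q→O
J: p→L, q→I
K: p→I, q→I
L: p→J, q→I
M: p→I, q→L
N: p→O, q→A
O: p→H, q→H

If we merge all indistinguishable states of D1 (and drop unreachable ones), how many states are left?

7

First remove the unreachable states {A,G,K,N}; 11 states remain.
P0 = {B,C,E,F,I,J,L,O} | {D,H,M}.
Split {B,C,E,F,I,J,L,O} by δ(·,p) → {B,F,I,J,L} and {C,E,O}.
Split {B,F,I,J,L} by δ(·,q) → {B,F,J,L} and {I}.
On input p, block {B,F,J,L} splits into {B,J,L} and {F}.
Split {D,H,M} by δ(·,p) → {D,M} and {H}.
Refine {C,E,O} on symbol p: members go to different blocks, giving {C,E} and {O}.
Stable partition: {B,J,L} | {D,M} | {C,E} | {I} | {F} | {H} | {O} — 7 equivalence classes.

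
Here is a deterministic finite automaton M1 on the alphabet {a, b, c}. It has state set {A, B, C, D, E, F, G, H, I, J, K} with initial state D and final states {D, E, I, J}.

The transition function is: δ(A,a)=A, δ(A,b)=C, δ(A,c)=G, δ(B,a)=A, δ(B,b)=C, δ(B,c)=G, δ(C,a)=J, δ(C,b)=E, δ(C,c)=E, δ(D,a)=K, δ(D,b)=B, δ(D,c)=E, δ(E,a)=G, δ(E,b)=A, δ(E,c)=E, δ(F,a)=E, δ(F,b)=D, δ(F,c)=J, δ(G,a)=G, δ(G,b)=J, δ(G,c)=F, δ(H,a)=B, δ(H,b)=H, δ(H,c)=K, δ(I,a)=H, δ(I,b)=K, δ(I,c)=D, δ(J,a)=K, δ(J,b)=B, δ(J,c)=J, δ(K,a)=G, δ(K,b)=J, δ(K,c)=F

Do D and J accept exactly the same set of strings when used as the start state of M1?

Reachable states from the start: {A,B,C,D,E,F,G,J,K}. Unreachable: {H,I} — drop them.
Initial partition by acceptance: {D,E,J} | {A,B,C,F,G,K}.
Split {A,B,C,F,G,K} by δ(·,a) → {A,B,G,K} and {C,F}.
On input b, block {A,B,G,K} splits into {A,B} and {G,K}.
No further refinement is possible. Final partition (4 blocks): {D,E,J} | {A,B} | {C,F} | {G,K}.
D and J lie in the same block of the stable partition, so they are equivalent — no string distinguishes them.

Yes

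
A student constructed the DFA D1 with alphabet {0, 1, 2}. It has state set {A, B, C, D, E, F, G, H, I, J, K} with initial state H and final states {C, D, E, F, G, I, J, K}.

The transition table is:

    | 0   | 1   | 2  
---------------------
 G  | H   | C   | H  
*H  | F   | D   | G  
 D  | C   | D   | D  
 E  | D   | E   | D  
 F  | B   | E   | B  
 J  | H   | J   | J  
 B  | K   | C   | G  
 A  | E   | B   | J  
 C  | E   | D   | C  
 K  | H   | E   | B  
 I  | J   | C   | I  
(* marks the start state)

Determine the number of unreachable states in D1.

3

No path from H leads to A, I, J; the other 8 states are all reachable.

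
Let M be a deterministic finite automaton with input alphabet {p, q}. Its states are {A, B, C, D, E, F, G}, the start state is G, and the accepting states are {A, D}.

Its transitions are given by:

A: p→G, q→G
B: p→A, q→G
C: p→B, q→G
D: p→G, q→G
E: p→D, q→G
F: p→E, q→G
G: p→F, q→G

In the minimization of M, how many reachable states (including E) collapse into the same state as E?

1

Reachable states from the start: {D,E,F,G}. Unreachable: {A,B,C} — drop them.
Initial partition by acceptance: {D} | {E,F,G}.
Refine {E,F,G} on symbol p: members go to different blocks, giving {F,G} and {E}.
Split {F,G} by δ(·,p) → {F} and {G}.
No further refinement is possible. Final partition (4 blocks): {D} | {F} | {E} | {G}.
The equivalence class containing E is {E}, of size 1.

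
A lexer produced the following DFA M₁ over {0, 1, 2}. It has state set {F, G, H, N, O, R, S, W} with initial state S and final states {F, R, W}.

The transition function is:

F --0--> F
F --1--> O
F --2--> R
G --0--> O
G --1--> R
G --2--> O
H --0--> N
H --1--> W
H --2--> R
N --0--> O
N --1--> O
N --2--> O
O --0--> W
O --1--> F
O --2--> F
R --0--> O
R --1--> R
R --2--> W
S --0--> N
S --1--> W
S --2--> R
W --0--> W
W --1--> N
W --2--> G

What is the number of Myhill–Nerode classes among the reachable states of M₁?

7

First remove the unreachable states {H}; 7 states remain.
P0 = {F,R,W} | {G,N,O,S}.
Refine {F,R,W} on symbol 0: members go to different blocks, giving {F,W} and {R}.
On input 2, block {F,W} splits into {F} and {W}.
Split {G,N,O,S} by δ(·,0) → {G,N,S} and {O}.
Refine {G,N,S} on symbol 0: members go to different blocks, giving {G,N} and {S}.
Refine {G,N} on symbol 1: members go to different blocks, giving {N} and {G}.
Stable partition: {F} | {N} | {R} | {W} | {O} | {S} | {G} — 7 equivalence classes.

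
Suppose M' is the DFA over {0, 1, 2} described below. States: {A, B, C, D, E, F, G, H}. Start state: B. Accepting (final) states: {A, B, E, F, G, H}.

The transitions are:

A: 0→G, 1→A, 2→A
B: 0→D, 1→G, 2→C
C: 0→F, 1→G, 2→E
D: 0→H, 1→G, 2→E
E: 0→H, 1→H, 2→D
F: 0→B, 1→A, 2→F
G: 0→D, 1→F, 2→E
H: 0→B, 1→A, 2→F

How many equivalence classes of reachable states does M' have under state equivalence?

Start with accepting vs non-accepting: {A,B,E,F,G,H} | {C,D}.
Split {A,B,E,F,G,H} by δ(·,0) → {A,E,F,H} and {B,G}.
Refine {A,E,F,H} on symbol 0: members go to different blocks, giving {A,F,H} and {E}.
On input 1, block {B,G} splits into {B} and {G}.
Refine {A,F,H} on symbol 0: members go to different blocks, giving {F,H} and {A}.
Stable partition: {F,H} | {C,D} | {B} | {E} | {G} | {A} — 6 equivalence classes.

6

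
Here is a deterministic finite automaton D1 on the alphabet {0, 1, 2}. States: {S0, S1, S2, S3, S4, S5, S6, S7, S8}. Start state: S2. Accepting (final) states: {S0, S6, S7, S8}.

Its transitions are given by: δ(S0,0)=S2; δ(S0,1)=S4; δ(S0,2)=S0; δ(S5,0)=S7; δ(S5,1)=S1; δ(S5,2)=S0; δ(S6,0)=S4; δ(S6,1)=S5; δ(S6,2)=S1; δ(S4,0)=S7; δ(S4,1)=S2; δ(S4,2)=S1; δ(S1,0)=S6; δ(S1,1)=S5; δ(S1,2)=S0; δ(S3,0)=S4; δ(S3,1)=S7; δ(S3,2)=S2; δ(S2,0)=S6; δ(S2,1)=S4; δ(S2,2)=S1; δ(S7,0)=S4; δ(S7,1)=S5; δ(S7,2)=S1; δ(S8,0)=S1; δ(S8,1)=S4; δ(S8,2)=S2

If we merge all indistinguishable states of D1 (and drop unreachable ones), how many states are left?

First remove the unreachable states {S3,S8}; 7 states remain.
P0 = {S0,S6,S7} | {S1,S2,S4,S5}.
Refine {S0,S6,S7} on symbol 2: members go to different blocks, giving {S6,S7} and {S0}.
Refine {S1,S2,S4,S5} on symbol 2: members go to different blocks, giving {S1,S5} and {S2,S4}.
Stable partition: {S6,S7} | {S1,S5} | {S0} | {S2,S4} — 4 equivalence classes.

4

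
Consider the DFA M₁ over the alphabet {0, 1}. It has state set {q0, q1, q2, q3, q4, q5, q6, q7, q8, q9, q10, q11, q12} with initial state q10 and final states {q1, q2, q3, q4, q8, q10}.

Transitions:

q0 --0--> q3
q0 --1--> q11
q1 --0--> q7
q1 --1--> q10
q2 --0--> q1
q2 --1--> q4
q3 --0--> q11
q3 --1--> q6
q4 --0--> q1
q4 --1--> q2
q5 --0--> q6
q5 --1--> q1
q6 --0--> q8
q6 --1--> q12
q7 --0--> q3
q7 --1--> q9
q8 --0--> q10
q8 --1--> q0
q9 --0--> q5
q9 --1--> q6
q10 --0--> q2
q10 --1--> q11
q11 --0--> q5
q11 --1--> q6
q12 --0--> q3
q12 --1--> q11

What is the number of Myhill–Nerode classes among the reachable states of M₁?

All states are reachable from the start state.
Start with accepting vs non-accepting: {q1,q2,q3,q4,q8,q10} | {q0,q5,q6,q7,q9,q11,q12}.
On input 0, block {q1,q2,q3,q4,q8,q10} splits into {q2,q4,q8,q10} and {q1,q3}.
Split {q2,q4,q8,q10} by δ(·,0) → {q2,q4} and {q8,q10}.
On input 0, block {q0,q5,q6,q7,q9,q11,q12} splits into {q0,q7,q12} and {q5,q9,q11} and {q6}.
Split {q1,q3} by δ(·,0) → {q1} and {q3}.
Refine {q8,q10} on symbol 0: members go to different blocks, giving {q8} and {q10}.
Split {q5,q9,q11} by δ(·,0) → {q9,q11} and {q5}.
No further refinement is possible. Final partition (9 blocks): {q2,q4} | {q0,q7,q12} | {q1} | {q8} | {q9,q11} | {q6} | {q3} | {q10} | {q5}.

9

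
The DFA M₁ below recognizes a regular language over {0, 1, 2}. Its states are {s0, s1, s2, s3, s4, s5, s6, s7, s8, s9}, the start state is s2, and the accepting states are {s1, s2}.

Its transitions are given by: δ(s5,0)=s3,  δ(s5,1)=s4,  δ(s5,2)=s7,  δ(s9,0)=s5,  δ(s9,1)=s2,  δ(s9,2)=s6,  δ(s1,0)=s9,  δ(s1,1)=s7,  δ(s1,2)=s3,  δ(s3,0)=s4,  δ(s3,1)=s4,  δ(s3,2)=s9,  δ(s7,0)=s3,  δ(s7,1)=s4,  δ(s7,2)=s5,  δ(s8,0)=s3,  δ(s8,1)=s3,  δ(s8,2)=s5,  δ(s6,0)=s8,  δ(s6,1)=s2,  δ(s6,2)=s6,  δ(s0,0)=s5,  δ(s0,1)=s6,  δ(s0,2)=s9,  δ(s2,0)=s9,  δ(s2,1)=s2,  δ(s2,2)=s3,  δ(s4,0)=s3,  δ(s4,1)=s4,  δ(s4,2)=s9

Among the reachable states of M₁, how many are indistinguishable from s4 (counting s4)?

2

First remove the unreachable states {s0,s1}; 8 states remain.
P0 = {s2} | {s3,s4,s5,s6,s7,s8,s9}.
On input 1, block {s3,s4,s5,s6,s7,s8,s9} splits into {s3,s4,s5,s7,s8} and {s6,s9}.
On input 2, block {s3,s4,s5,s7,s8} splits into {s5,s7,s8} and {s3,s4}.
The partition is now stable with 4 blocks: {s2} | {s5,s7,s8} | {s6,s9} | {s3,s4}.
State s4 belongs to the block {s3,s4}, which has 2 states.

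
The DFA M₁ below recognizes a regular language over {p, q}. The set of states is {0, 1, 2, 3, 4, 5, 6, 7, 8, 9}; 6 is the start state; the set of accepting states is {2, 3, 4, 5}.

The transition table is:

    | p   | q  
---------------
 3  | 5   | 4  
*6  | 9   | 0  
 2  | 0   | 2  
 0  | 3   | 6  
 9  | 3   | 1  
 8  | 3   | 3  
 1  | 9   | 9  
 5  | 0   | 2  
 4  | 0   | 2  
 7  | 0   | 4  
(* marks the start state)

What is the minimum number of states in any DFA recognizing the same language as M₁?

First remove the unreachable states {7,8}; 8 states remain.
Start with accepting vs non-accepting: {2,3,4,5} | {0,1,6,9}.
On input p, block {2,3,4,5} splits into {2,4,5} and {3}.
Split {0,1,6,9} by δ(·,p) → {0,9} and {1,6}.
Stable partition: {2,4,5} | {0,9} | {3} | {1,6} — 4 equivalence classes.

4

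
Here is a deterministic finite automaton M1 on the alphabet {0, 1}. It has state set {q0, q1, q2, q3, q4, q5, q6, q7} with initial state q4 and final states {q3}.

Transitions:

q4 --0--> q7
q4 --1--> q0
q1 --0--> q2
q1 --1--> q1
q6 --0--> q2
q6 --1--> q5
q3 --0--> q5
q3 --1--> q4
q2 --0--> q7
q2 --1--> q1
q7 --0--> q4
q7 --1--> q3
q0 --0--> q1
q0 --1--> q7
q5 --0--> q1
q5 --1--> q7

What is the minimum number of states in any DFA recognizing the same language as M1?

6

States {q6} cannot be reached from the start state, so discard them.
Initial partition by acceptance: {q3} | {q0,q1,q2,q4,q5,q7}.
Split {q0,q1,q2,q4,q5,q7} by δ(·,1) → {q0,q1,q2,q4,q5} and {q7}.
Refine {q0,q1,q2,q4,q5} on symbol 0: members go to different blocks, giving {q0,q1,q5} and {q2,q4}.
On input 0, block {q0,q1,q5} splits into {q0,q5} and {q1}.
On input 1, block {q2,q4} splits into {q2} and {q4}.
The partition is now stable with 6 blocks: {q3} | {q0,q5} | {q7} | {q2} | {q1} | {q4}.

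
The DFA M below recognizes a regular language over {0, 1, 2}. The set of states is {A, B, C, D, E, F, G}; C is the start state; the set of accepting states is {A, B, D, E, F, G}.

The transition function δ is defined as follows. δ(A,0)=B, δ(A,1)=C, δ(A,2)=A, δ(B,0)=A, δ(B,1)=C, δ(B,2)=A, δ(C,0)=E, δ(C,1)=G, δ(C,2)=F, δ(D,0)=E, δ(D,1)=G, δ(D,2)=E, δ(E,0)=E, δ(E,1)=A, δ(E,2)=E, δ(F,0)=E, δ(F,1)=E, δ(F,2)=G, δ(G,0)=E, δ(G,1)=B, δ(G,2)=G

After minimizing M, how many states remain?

4

States {D} cannot be reached from the start state, so discard them.
Initial partition by acceptance: {A,B,E,F,G} | {C}.
On input 1, block {A,B,E,F,G} splits into {E,F,G} and {A,B}.
Refine {E,F,G} on symbol 1: members go to different blocks, giving {E,G} and {F}.
The partition is now stable with 4 blocks: {E,G} | {C} | {A,B} | {F}.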